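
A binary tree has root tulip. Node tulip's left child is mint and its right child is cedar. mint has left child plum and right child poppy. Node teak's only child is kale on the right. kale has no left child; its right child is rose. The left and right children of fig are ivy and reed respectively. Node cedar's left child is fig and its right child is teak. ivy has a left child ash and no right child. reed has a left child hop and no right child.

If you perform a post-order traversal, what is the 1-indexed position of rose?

9

Post-order visits the left subtree, then the right subtree, then the node.
At tulip: go left to mint.
  At mint: go left to plum.
    plum is a leaf — visit plum.
  At mint: go right to poppy.
    poppy is a leaf — visit poppy.
  Visit mint.
At tulip: go right to cedar.
  At cedar: go left to fig.
    At fig: go left to ivy.
      At ivy: go left to ash.
        ash is a leaf — visit ash.
      At ivy: no right child.
      Visit ivy.
    At fig: go right to reed.
      At reed: go left to hop.
        hop is a leaf — visit hop.
      At reed: no right child.
      Visit reed.
    Visit fig.
  At cedar: go right to teak.
    At teak: no left child.
    At teak: go right to kale.
      At kale: no left child.
      At kale: go right to rose.
        rose is a leaf — visit rose.
      Visit kale.
    Visit teak.
  Visit cedar.
Visit tulip.
Full post-order sequence: plum, poppy, mint, ash, ivy, hop, reed, fig, rose, kale, teak, cedar, tulip.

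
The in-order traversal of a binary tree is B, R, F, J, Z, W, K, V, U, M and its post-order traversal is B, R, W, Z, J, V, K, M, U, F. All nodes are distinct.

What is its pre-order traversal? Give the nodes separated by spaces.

F R B U K J Z W V M

The last element of post-order is the root; it splits in-order into left and right subtrees.
Root F: left subtree has 2 nodes {B, R}, right has 7 {J, Z, W, K, V, U, M}.
  Root R: left subtree has 1 node {B}, right has 0 { }.
  Root U: left subtree has 5 nodes {J, Z, W, K, V}, right has 1 {M}.
    Root K: left subtree has 3 nodes {J, Z, W}, right has 1 {V}.
      Root J: left subtree has 0 nodes { }, right has 2 {Z, W}.
        Root Z: left subtree has 0 nodes { }, right has 1 {W}.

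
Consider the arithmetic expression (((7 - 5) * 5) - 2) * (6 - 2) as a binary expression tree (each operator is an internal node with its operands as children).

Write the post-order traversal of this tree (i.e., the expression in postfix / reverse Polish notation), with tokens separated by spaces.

7 5 - 5 * 2 - 6 2 - *

Post-order on an expression tree gives postfix notation: for each operator, emit left operand, right operand, then the operator.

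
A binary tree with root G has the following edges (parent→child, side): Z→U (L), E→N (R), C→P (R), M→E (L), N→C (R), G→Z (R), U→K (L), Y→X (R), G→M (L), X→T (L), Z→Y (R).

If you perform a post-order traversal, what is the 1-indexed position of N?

Post-order visits the left subtree, then the right subtree, then the node.
At G: go left to M.
  At M: go left to E.
    At E: no left child.
    At E: go right to N.
      At N: no left child.
      At N: go right to C.
        At C: no left child.
        At C: go right to P.
          P is a leaf — visit P.
        Visit C.
      Visit N.
    Visit E.
  At M: no right child.
  Visit M.
At G: go right to Z.
  At Z: go left to U.
    At U: go left to K.
      K is a leaf — visit K.
    At U: no right child.
    Visit U.
  At Z: go right to Y.
    At Y: no left child.
    At Y: go right to X.
      At X: go left to T.
        T is a leaf — visit T.
      At X: no right child.
      Visit X.
    Visit Y.
  Visit Z.
Visit G.
Full post-order sequence: P, C, N, E, M, K, U, T, X, Y, Z, G.

3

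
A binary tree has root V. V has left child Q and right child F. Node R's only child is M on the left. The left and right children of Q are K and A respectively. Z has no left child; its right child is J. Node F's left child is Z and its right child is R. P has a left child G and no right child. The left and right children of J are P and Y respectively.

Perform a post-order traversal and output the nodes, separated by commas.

K, A, Q, G, P, Y, J, Z, M, R, F, V

Post-order visits the left subtree, then the right subtree, then the node.
At V: go left to Q.
  At Q: go left to K.
    K is a leaf — visit K.
  At Q: go right to A.
    A is a leaf — visit A.
  Visit Q.
At V: go right to F.
  At F: go left to Z.
    At Z: no left child.
    At Z: go right to J.
      At J: go left to P.
        At P: go left to G.
          G is a leaf — visit G.
        At P: no right child.
        Visit P.
      At J: go right to Y.
        Y is a leaf — visit Y.
      Visit J.
    Visit Z.
  At F: go right to R.
    At R: go left to M.
      M is a leaf — visit M.
    At R: no right child.
    Visit R.
  Visit F.
Visit V.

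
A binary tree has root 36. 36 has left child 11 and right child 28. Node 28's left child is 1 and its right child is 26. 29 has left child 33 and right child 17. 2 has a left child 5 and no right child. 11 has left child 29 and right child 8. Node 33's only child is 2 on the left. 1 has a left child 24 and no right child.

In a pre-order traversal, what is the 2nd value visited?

Pre-order visits the node, then its left subtree, then its right subtree.
Visit 36.
At 36: go left to 11.
  Visit 11.
  At 11: go left to 29.
    Visit 29.
    At 29: go left to 33.
      Visit 33.
      At 33: go left to 2.
        Visit 2.
        At 2: go left to 5.
          5 is a leaf — visit 5.
        At 2: no right child.
      At 33: no right child.
    At 29: go right to 17.
      17 is a leaf — visit 17.
  At 11: go right to 8.
    8 is a leaf — visit 8.
At 36: go right to 28.
  Visit 28.
  At 28: go left to 1.
    Visit 1.
    At 1: go left to 24.
      24 is a leaf — visit 24.
    At 1: no right child.
  At 28: go right to 26.
    26 is a leaf — visit 26.
Full pre-order sequence: 36, 11, 29, 33, 2, 5, 17, 8, 28, 1, 24, 26.

11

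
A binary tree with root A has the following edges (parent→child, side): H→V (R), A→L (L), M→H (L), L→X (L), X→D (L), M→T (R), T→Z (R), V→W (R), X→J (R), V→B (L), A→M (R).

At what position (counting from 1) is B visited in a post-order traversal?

5

Post-order visits the left subtree, then the right subtree, then the node.
At A: go left to L.
  At L: go left to X.
    At X: go left to D.
      D is a leaf — visit D.
    At X: go right to J.
      J is a leaf — visit J.
    Visit X.
  At L: no right child.
  Visit L.
At A: go right to M.
  At M: go left to H.
    At H: no left child.
    At H: go right to V.
      At V: go left to B.
        B is a leaf — visit B.
      At V: go right to W.
        W is a leaf — visit W.
      Visit V.
    Visit H.
  At M: go right to T.
    At T: no left child.
    At T: go right to Z.
      Z is a leaf — visit Z.
    Visit T.
  Visit M.
Visit A.
Full post-order sequence: D, J, X, L, B, W, V, H, Z, T, M, A.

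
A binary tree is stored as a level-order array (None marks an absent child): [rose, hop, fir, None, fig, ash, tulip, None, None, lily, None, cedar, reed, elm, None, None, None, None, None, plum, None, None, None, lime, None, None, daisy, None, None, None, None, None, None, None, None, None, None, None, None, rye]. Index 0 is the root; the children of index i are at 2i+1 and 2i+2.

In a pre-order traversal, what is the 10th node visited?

lime

Pre-order visits the node, then its left subtree, then its right subtree.
Visit rose.
At rose: go left to hop.
  Visit hop.
  At hop: no left child.
  At hop: go right to fig.
    Visit fig.
    At fig: go left to lily.
      Visit lily.
      At lily: go left to plum.
        Visit plum.
        At plum: go left to rye.
          rye is a leaf — visit rye.
        At plum: no right child.
      At lily: no right child.
    At fig: no right child.
At rose: go right to fir.
  Visit fir.
  At fir: go left to ash.
    Visit ash.
    At ash: go left to cedar.
      Visit cedar.
      At cedar: go left to lime.
        lime is a leaf — visit lime.
      At cedar: no right child.
    At ash: go right to reed.
      Visit reed.
      At reed: no left child.
      At reed: go right to daisy.
        daisy is a leaf — visit daisy.
  At fir: go right to tulip.
    Visit tulip.
    At tulip: go left to elm.
      elm is a leaf — visit elm.
    At tulip: no right child.
Full pre-order sequence: rose, hop, fig, lily, plum, rye, fir, ash, cedar, lime, reed, daisy, tulip, elm.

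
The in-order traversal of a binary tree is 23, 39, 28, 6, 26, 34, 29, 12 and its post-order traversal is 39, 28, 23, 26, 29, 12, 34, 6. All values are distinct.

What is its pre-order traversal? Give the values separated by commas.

6, 23, 28, 39, 34, 26, 12, 29

The last element of post-order is the root; it splits in-order into left and right subtrees.
Root 6: left subtree has 3 nodes {23, 39, 28}, right has 4 {26, 34, 29, 12}.
  Root 23: left subtree has 0 nodes { }, right has 2 {39, 28}.
    Root 28: left subtree has 1 node {39}, right has 0 { }.
  Root 34: left subtree has 1 node {26}, right has 2 {29, 12}.
    Root 12: left subtree has 1 node {29}, right has 0 { }.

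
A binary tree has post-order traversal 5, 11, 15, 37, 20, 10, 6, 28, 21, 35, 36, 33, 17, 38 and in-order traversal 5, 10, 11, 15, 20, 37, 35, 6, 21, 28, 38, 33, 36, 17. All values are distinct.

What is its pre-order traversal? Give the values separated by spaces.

38 35 10 5 20 15 11 37 21 6 28 17 33 36

The last element of post-order is the root; it splits in-order into left and right subtrees.
Root 38: left subtree has 10 nodes {5, 10, 11, 15, 20, 37, 35, 6, 21, 28}, right has 3 {33, 36, 17}.
  Root 35: left subtree has 6 nodes {5, 10, 11, 15, 20, 37}, right has 3 {6, 21, 28}.
    Root 10: left subtree has 1 node {5}, right has 4 {11, 15, 20, 37}.
      Root 20: left subtree has 2 nodes {11, 15}, right has 1 {37}.
        Root 15: left subtree has 1 node {11}, right has 0 { }.
    Root 21: left subtree has 1 node {6}, right has 1 {28}.
  Root 17: left subtree has 2 nodes {33, 36}, right has 0 { }.
    Root 33: left subtree has 0 nodes { }, right has 1 {36}.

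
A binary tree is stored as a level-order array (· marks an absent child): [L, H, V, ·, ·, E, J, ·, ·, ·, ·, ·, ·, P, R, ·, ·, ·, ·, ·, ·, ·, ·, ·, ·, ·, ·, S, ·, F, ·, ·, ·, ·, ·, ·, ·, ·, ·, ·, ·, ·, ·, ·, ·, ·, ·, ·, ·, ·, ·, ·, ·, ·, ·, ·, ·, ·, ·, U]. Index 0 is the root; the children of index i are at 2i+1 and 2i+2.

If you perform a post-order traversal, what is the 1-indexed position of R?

Post-order visits the left subtree, then the right subtree, then the node.
At L: go left to H.
  H is a leaf — visit H.
At L: go right to V.
  At V: go left to E.
    E is a leaf — visit E.
  At V: go right to J.
    At J: go left to P.
      At P: go left to S.
        S is a leaf — visit S.
      At P: no right child.
      Visit P.
    At J: go right to R.
      At R: go left to F.
        At F: go left to U.
          U is a leaf — visit U.
        At F: no right child.
        Visit F.
      At R: no right child.
      Visit R.
    Visit J.
  Visit V.
Visit L.
Full post-order sequence: H, E, S, P, U, F, R, J, V, L.

7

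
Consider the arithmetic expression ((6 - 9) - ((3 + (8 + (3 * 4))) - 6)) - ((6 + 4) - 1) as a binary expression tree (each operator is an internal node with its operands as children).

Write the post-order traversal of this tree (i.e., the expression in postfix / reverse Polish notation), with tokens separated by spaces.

Post-order on an expression tree gives postfix notation: for each operator, emit left operand, right operand, then the operator.

6 9 - 3 8 3 4 * + + 6 - - 6 4 + 1 - -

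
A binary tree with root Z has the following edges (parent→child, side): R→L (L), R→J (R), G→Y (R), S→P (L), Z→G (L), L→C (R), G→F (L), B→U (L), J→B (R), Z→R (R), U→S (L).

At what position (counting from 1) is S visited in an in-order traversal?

In-order visits the left subtree, then the node, then the right subtree.
At Z: go left to G.
  At G: go left to F.
    F is a leaf — visit F.
  Visit G.
  At G: go right to Y.
    Y is a leaf — visit Y.
Visit Z.
At Z: go right to R.
  At R: go left to L.
    At L: no left child.
    Visit L.
    At L: go right to C.
      C is a leaf — visit C.
  Visit R.
  At R: go right to J.
    At J: no left child.
    Visit J.
    At J: go right to B.
      At B: go left to U.
        At U: go left to S.
          At S: go left to P.
            P is a leaf — visit P.
          Visit S.
          At S: no right child.
        Visit U.
        At U: no right child.
      Visit B.
      At B: no right child.
Full in-order sequence: F, G, Y, Z, L, C, R, J, P, S, U, B.

10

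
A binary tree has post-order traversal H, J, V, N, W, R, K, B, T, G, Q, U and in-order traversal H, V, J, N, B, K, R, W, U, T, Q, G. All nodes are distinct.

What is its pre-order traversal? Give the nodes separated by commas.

The last element of post-order is the root; it splits in-order into left and right subtrees.
Root U: left subtree has 8 nodes {H, V, J, N, B, K, R, W}, right has 3 {T, Q, G}.
  Root B: left subtree has 4 nodes {H, V, J, N}, right has 3 {K, R, W}.
    Root N: left subtree has 3 nodes {H, V, J}, right has 0 { }.
      Root V: left subtree has 1 node {H}, right has 1 {J}.
    Root K: left subtree has 0 nodes { }, right has 2 {R, W}.
      Root R: left subtree has 0 nodes { }, right has 1 {W}.
  Root Q: left subtree has 1 node {T}, right has 1 {G}.

U, B, N, V, H, J, K, R, W, Q, T, G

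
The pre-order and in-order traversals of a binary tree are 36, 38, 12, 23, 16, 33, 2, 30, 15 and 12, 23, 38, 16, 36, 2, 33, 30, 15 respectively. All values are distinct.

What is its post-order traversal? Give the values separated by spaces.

The first element of pre-order is the root; it splits in-order into left and right subtrees.
Root 36: left subtree has 4 nodes {12, 23, 38, 16}, right has 4 {2, 33, 30, 15}.
  Root 38: left subtree has 2 nodes {12, 23}, right has 1 {16}.
    Root 12: left subtree has 0 nodes { }, right has 1 {23}.
  Root 33: left subtree has 1 node {2}, right has 2 {30, 15}.
    Root 30: left subtree has 0 nodes { }, right has 1 {15}.

23 12 16 38 2 15 30 33 36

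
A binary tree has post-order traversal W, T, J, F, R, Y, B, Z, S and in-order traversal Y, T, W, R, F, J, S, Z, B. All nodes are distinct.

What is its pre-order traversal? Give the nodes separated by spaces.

The last element of post-order is the root; it splits in-order into left and right subtrees.
Root S: left subtree has 6 nodes {Y, T, W, R, F, J}, right has 2 {Z, B}.
  Root Y: left subtree has 0 nodes { }, right has 5 {T, W, R, F, J}.
    Root R: left subtree has 2 nodes {T, W}, right has 2 {F, J}.
      Root T: left subtree has 0 nodes { }, right has 1 {W}.
      Root F: left subtree has 0 nodes { }, right has 1 {J}.
  Root Z: left subtree has 0 nodes { }, right has 1 {B}.

S Y R T W F J Z B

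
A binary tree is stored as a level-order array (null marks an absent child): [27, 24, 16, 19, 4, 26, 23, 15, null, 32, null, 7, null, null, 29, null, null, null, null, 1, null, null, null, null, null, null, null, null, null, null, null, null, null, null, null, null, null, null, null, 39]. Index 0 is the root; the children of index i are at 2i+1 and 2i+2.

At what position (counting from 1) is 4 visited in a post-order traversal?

Post-order visits the left subtree, then the right subtree, then the node.
At 27: go left to 24.
  At 24: go left to 19.
    At 19: go left to 15.
      15 is a leaf — visit 15.
    At 19: no right child.
    Visit 19.
  At 24: go right to 4.
    At 4: go left to 32.
      At 32: go left to 1.
        At 1: go left to 39.
          39 is a leaf — visit 39.
        At 1: no right child.
        Visit 1.
      At 32: no right child.
      Visit 32.
    At 4: no right child.
    Visit 4.
  Visit 24.
At 27: go right to 16.
  At 16: go left to 26.
    At 26: go left to 7.
      7 is a leaf — visit 7.
    At 26: no right child.
    Visit 26.
  At 16: go right to 23.
    At 23: no left child.
    At 23: go right to 29.
      29 is a leaf — visit 29.
    Visit 23.
  Visit 16.
Visit 27.
Full post-order sequence: 15, 19, 39, 1, 32, 4, 24, 7, 26, 29, 23, 16, 27.

6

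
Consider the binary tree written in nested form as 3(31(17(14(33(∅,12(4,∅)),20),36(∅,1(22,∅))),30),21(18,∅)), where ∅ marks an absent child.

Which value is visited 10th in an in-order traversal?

In-order visits the left subtree, then the node, then the right subtree.
At 3: go left to 31.
  At 31: go left to 17.
    At 17: go left to 14.
      At 14: go left to 33.
        At 33: no left child.
        Visit 33.
        At 33: go right to 12.
          At 12: go left to 4.
            4 is a leaf — visit 4.
          Visit 12.
          At 12: no right child.
      Visit 14.
      At 14: go right to 20.
        20 is a leaf — visit 20.
    Visit 17.
    At 17: go right to 36.
      At 36: no left child.
      Visit 36.
      At 36: go right to 1.
        At 1: go left to 22.
          22 is a leaf — visit 22.
        Visit 1.
        At 1: no right child.
  Visit 31.
  At 31: go right to 30.
    30 is a leaf — visit 30.
Visit 3.
At 3: go right to 21.
  At 21: go left to 18.
    18 is a leaf — visit 18.
  Visit 21.
  At 21: no right child.
Full in-order sequence: 33, 4, 12, 14, 20, 17, 36, 22, 1, 31, 30, 3, 18, 21.

31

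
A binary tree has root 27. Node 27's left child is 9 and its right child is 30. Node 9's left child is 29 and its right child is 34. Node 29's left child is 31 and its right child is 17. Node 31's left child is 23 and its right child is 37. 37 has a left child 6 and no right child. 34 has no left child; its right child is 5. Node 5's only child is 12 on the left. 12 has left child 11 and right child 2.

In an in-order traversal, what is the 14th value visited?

30

In-order visits the left subtree, then the node, then the right subtree.
At 27: go left to 9.
  At 9: go left to 29.
    At 29: go left to 31.
      At 31: go left to 23.
        23 is a leaf — visit 23.
      Visit 31.
      At 31: go right to 37.
        At 37: go left to 6.
          6 is a leaf — visit 6.
        Visit 37.
        At 37: no right child.
    Visit 29.
    At 29: go right to 17.
      17 is a leaf — visit 17.
  Visit 9.
  At 9: go right to 34.
    At 34: no left child.
    Visit 34.
    At 34: go right to 5.
      At 5: go left to 12.
        At 12: go left to 11.
          11 is a leaf — visit 11.
        Visit 12.
        At 12: go right to 2.
          2 is a leaf — visit 2.
      Visit 5.
      At 5: no right child.
Visit 27.
At 27: go right to 30.
  30 is a leaf — visit 30.
Full in-order sequence: 23, 31, 6, 37, 29, 17, 9, 34, 11, 12, 2, 5, 27, 30.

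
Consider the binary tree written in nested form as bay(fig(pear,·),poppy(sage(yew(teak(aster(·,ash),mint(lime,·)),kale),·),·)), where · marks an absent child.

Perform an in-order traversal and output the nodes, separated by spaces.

pear fig bay aster ash teak lime mint yew kale sage poppy

In-order visits the left subtree, then the node, then the right subtree.
At bay: go left to fig.
  At fig: go left to pear.
    pear is a leaf — visit pear.
  Visit fig.
  At fig: no right child.
Visit bay.
At bay: go right to poppy.
  At poppy: go left to sage.
    At sage: go left to yew.
      At yew: go left to teak.
        At teak: go left to aster.
          At aster: no left child.
          Visit aster.
          At aster: go right to ash.
            ash is a leaf — visit ash.
        Visit teak.
        At teak: go right to mint.
          At mint: go left to lime.
            lime is a leaf — visit lime.
          Visit mint.
          At mint: no right child.
      Visit yew.
      At yew: go right to kale.
        kale is a leaf — visit kale.
    Visit sage.
    At sage: no right child.
  Visit poppy.
  At poppy: no right child.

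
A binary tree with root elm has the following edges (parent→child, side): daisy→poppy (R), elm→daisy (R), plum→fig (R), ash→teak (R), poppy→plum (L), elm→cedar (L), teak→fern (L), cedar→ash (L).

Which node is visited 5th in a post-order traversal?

fig

Post-order visits the left subtree, then the right subtree, then the node.
At elm: go left to cedar.
  At cedar: go left to ash.
    At ash: no left child.
    At ash: go right to teak.
      At teak: go left to fern.
        fern is a leaf — visit fern.
      At teak: no right child.
      Visit teak.
    Visit ash.
  At cedar: no right child.
  Visit cedar.
At elm: go right to daisy.
  At daisy: no left child.
  At daisy: go right to poppy.
    At poppy: go left to plum.
      At plum: no left child.
      At plum: go right to fig.
        fig is a leaf — visit fig.
      Visit plum.
    At poppy: no right child.
    Visit poppy.
  Visit daisy.
Visit elm.
Full post-order sequence: fern, teak, ash, cedar, fig, plum, poppy, daisy, elm.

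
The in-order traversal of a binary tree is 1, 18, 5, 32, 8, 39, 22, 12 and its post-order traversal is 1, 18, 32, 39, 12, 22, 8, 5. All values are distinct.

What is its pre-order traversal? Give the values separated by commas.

The last element of post-order is the root; it splits in-order into left and right subtrees.
Root 5: left subtree has 2 nodes {1, 18}, right has 5 {32, 8, 39, 22, 12}.
  Root 18: left subtree has 1 node {1}, right has 0 { }.
  Root 8: left subtree has 1 node {32}, right has 3 {39, 22, 12}.
    Root 22: left subtree has 1 node {39}, right has 1 {12}.

5, 18, 1, 8, 32, 22, 39, 12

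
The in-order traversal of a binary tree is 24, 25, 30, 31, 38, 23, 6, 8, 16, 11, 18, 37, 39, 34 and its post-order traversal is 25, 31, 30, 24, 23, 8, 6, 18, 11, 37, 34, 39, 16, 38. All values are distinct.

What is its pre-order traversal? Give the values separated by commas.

The last element of post-order is the root; it splits in-order into left and right subtrees.
Root 38: left subtree has 4 nodes {24, 25, 30, 31}, right has 9 {23, 6, 8, 16, 11, 18, 37, 39, 34}.
  Root 24: left subtree has 0 nodes { }, right has 3 {25, 30, 31}.
    Root 30: left subtree has 1 node {25}, right has 1 {31}.
  Root 16: left subtree has 3 nodes {23, 6, 8}, right has 5 {11, 18, 37, 39, 34}.
    Root 6: left subtree has 1 node {23}, right has 1 {8}.
    Root 39: left subtree has 3 nodes {11, 18, 37}, right has 1 {34}.
      Root 37: left subtree has 2 nodes {11, 18}, right has 0 { }.
        Root 11: left subtree has 0 nodes { }, right has 1 {18}.

38, 24, 30, 25, 31, 16, 6, 23, 8, 39, 37, 11, 18, 34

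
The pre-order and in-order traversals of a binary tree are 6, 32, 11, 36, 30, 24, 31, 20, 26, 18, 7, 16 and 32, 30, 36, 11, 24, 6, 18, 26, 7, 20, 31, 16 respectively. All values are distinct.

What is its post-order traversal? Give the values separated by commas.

The first element of pre-order is the root; it splits in-order into left and right subtrees.
Root 6: left subtree has 5 nodes {32, 30, 36, 11, 24}, right has 6 {18, 26, 7, 20, 31, 16}.
  Root 32: left subtree has 0 nodes { }, right has 4 {30, 36, 11, 24}.
    Root 11: left subtree has 2 nodes {30, 36}, right has 1 {24}.
      Root 36: left subtree has 1 node {30}, right has 0 { }.
  Root 31: left subtree has 4 nodes {18, 26, 7, 20}, right has 1 {16}.
    Root 20: left subtree has 3 nodes {18, 26, 7}, right has 0 { }.
      Root 26: left subtree has 1 node {18}, right has 1 {7}.

30, 36, 24, 11, 32, 18, 7, 26, 20, 16, 31, 6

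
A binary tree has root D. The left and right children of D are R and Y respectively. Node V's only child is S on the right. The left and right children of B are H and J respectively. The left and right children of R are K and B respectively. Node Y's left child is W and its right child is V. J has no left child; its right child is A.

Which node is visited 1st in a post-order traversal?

K

Post-order visits the left subtree, then the right subtree, then the node.
At D: go left to R.
  At R: go left to K.
    K is a leaf — visit K.
  At R: go right to B.
    At B: go left to H.
      H is a leaf — visit H.
    At B: go right to J.
      At J: no left child.
      At J: go right to A.
        A is a leaf — visit A.
      Visit J.
    Visit B.
  Visit R.
At D: go right to Y.
  At Y: go left to W.
    W is a leaf — visit W.
  At Y: go right to V.
    At V: no left child.
    At V: go right to S.
      S is a leaf — visit S.
    Visit V.
  Visit Y.
Visit D.
Full post-order sequence: K, H, A, J, B, R, W, S, V, Y, D.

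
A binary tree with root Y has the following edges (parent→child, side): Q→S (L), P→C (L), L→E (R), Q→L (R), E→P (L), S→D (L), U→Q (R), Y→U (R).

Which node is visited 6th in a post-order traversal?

Post-order visits the left subtree, then the right subtree, then the node.
At Y: no left child.
At Y: go right to U.
  At U: no left child.
  At U: go right to Q.
    At Q: go left to S.
      At S: go left to D.
        D is a leaf — visit D.
      At S: no right child.
      Visit S.
    At Q: go right to L.
      At L: no left child.
      At L: go right to E.
        At E: go left to P.
          At P: go left to C.
            C is a leaf — visit C.
          At P: no right child.
          Visit P.
        At E: no right child.
        Visit E.
      Visit L.
    Visit Q.
  Visit U.
Visit Y.
Full post-order sequence: D, S, C, P, E, L, Q, U, Y.

L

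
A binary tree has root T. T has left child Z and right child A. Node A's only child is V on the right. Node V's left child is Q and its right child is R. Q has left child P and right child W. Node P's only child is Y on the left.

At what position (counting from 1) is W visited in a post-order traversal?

4

Post-order visits the left subtree, then the right subtree, then the node.
At T: go left to Z.
  Z is a leaf — visit Z.
At T: go right to A.
  At A: no left child.
  At A: go right to V.
    At V: go left to Q.
      At Q: go left to P.
        At P: go left to Y.
          Y is a leaf — visit Y.
        At P: no right child.
        Visit P.
      At Q: go right to W.
        W is a leaf — visit W.
      Visit Q.
    At V: go right to R.
      R is a leaf — visit R.
    Visit V.
  Visit A.
Visit T.
Full post-order sequence: Z, Y, P, W, Q, R, V, A, T.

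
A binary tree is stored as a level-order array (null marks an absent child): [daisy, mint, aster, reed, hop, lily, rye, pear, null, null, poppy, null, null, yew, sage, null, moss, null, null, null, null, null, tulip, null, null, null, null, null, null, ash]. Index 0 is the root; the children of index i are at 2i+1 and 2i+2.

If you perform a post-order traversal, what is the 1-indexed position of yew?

9

Post-order visits the left subtree, then the right subtree, then the node.
At daisy: go left to mint.
  At mint: go left to reed.
    At reed: go left to pear.
      At pear: no left child.
      At pear: go right to moss.
        moss is a leaf — visit moss.
      Visit pear.
    At reed: no right child.
    Visit reed.
  At mint: go right to hop.
    At hop: no left child.
    At hop: go right to poppy.
      At poppy: no left child.
      At poppy: go right to tulip.
        tulip is a leaf — visit tulip.
      Visit poppy.
    Visit hop.
  Visit mint.
At daisy: go right to aster.
  At aster: go left to lily.
    lily is a leaf — visit lily.
  At aster: go right to rye.
    At rye: go left to yew.
      yew is a leaf — visit yew.
    At rye: go right to sage.
      At sage: go left to ash.
        ash is a leaf — visit ash.
      At sage: no right child.
      Visit sage.
    Visit rye.
  Visit aster.
Visit daisy.
Full post-order sequence: moss, pear, reed, tulip, poppy, hop, mint, lily, yew, ash, sage, rye, aster, daisy.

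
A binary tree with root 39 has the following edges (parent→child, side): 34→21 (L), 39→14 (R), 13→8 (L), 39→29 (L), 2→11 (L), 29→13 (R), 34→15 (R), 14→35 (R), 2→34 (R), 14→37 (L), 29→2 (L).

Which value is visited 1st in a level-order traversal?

Level-order visits nodes level by level from the root, left to right within each level.
Level 0: 39
Level 1: 29, 14
Level 2: 2, 13, 37, 35
Level 3: 11, 34, 8
Level 4: 21, 15
Full level-order sequence: 39, 29, 14, 2, 13, 37, 35, 11, 34, 8, 21, 15.

39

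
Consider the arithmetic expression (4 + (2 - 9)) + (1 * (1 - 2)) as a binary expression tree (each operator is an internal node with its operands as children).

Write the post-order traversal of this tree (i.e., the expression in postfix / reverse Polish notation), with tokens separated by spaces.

4 2 9 - + 1 1 2 - * +

Post-order on an expression tree gives postfix notation: for each operator, emit left operand, right operand, then the operator.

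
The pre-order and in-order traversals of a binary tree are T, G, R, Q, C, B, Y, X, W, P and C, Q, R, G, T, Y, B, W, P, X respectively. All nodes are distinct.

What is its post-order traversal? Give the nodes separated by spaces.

C Q R G Y P W X B T

The first element of pre-order is the root; it splits in-order into left and right subtrees.
Root T: left subtree has 4 nodes {C, Q, R, G}, right has 5 {Y, B, W, P, X}.
  Root G: left subtree has 3 nodes {C, Q, R}, right has 0 { }.
    Root R: left subtree has 2 nodes {C, Q}, right has 0 { }.
      Root Q: left subtree has 1 node {C}, right has 0 { }.
  Root B: left subtree has 1 node {Y}, right has 3 {W, P, X}.
    Root X: left subtree has 2 nodes {W, P}, right has 0 { }.
      Root W: left subtree has 0 nodes { }, right has 1 {P}.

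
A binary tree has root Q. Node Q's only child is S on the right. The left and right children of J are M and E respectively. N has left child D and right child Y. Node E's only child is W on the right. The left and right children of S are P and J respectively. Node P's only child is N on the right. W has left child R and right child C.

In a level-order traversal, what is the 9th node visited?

Y

Level-order visits nodes level by level from the root, left to right within each level.
Level 0: Q
Level 1: S
Level 2: P, J
Level 3: N, M, E
Level 4: D, Y, W
Level 5: R, C
Full level-order sequence: Q, S, P, J, N, M, E, D, Y, W, R, C.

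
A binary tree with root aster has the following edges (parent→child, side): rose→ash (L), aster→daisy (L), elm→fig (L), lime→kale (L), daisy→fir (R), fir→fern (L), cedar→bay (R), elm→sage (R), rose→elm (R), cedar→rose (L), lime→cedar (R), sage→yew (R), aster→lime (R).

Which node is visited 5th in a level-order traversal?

kale

Level-order visits nodes level by level from the root, left to right within each level.
Level 0: aster
Level 1: daisy, lime
Level 2: fir, kale, cedar
Level 3: fern, rose, bay
Level 4: ash, elm
Level 5: fig, sage
Level 6: yew
Full level-order sequence: aster, daisy, lime, fir, kale, cedar, fern, rose, bay, ash, elm, fig, sage, yew.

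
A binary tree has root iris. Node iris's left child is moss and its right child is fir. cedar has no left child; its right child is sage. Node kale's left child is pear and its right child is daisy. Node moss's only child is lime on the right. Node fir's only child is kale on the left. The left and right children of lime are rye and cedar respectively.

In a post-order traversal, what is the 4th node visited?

lime

Post-order visits the left subtree, then the right subtree, then the node.
At iris: go left to moss.
  At moss: no left child.
  At moss: go right to lime.
    At lime: go left to rye.
      rye is a leaf — visit rye.
    At lime: go right to cedar.
      At cedar: no left child.
      At cedar: go right to sage.
        sage is a leaf — visit sage.
      Visit cedar.
    Visit lime.
  Visit moss.
At iris: go right to fir.
  At fir: go left to kale.
    At kale: go left to pear.
      pear is a leaf — visit pear.
    At kale: go right to daisy.
      daisy is a leaf — visit daisy.
    Visit kale.
  At fir: no right child.
  Visit fir.
Visit iris.
Full post-order sequence: rye, sage, cedar, lime, moss, pear, daisy, kale, fir, iris.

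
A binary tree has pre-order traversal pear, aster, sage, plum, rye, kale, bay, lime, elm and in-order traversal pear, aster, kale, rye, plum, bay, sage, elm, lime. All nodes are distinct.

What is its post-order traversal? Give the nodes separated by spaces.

The first element of pre-order is the root; it splits in-order into left and right subtrees.
Root pear: left subtree has 0 nodes { }, right has 8 {aster, kale, rye, plum, bay, sage, elm, lime}.
  Root aster: left subtree has 0 nodes { }, right has 7 {kale, rye, plum, bay, sage, elm, lime}.
    Root sage: left subtree has 4 nodes {kale, rye, plum, bay}, right has 2 {elm, lime}.
      Root plum: left subtree has 2 nodes {kale, rye}, right has 1 {bay}.
        Root rye: left subtree has 1 node {kale}, right has 0 { }.
      Root lime: left subtree has 1 node {elm}, right has 0 { }.

kale rye bay plum elm lime sage aster pear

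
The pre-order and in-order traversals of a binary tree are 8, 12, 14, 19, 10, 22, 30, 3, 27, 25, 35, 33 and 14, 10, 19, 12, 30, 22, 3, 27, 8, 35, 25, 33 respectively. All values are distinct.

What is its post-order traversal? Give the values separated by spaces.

10 19 14 30 27 3 22 12 35 33 25 8

The first element of pre-order is the root; it splits in-order into left and right subtrees.
Root 8: left subtree has 8 nodes {14, 10, 19, 12, 30, 22, 3, 27}, right has 3 {35, 25, 33}.
  Root 12: left subtree has 3 nodes {14, 10, 19}, right has 4 {30, 22, 3, 27}.
    Root 14: left subtree has 0 nodes { }, right has 2 {10, 19}.
      Root 19: left subtree has 1 node {10}, right has 0 { }.
    Root 22: left subtree has 1 node {30}, right has 2 {3, 27}.
      Root 3: left subtree has 0 nodes { }, right has 1 {27}.
  Root 25: left subtree has 1 node {35}, right has 1 {33}.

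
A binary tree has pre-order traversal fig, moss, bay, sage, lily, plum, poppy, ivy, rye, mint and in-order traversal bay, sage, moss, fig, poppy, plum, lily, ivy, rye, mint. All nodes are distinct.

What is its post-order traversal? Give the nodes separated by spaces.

The first element of pre-order is the root; it splits in-order into left and right subtrees.
Root fig: left subtree has 3 nodes {bay, sage, moss}, right has 6 {poppy, plum, lily, ivy, rye, mint}.
  Root moss: left subtree has 2 nodes {bay, sage}, right has 0 { }.
    Root bay: left subtree has 0 nodes { }, right has 1 {sage}.
  Root lily: left subtree has 2 nodes {poppy, plum}, right has 3 {ivy, rye, mint}.
    Root plum: left subtree has 1 node {poppy}, right has 0 { }.
    Root ivy: left subtree has 0 nodes { }, right has 2 {rye, mint}.
      Root rye: left subtree has 0 nodes { }, right has 1 {mint}.

sage bay moss poppy plum mint rye ivy lily fig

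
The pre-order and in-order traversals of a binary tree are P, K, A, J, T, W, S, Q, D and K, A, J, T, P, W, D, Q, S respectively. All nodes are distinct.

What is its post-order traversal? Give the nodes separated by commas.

The first element of pre-order is the root; it splits in-order into left and right subtrees.
Root P: left subtree has 4 nodes {K, A, J, T}, right has 4 {W, D, Q, S}.
  Root K: left subtree has 0 nodes { }, right has 3 {A, J, T}.
    Root A: left subtree has 0 nodes { }, right has 2 {J, T}.
      Root J: left subtree has 0 nodes { }, right has 1 {T}.
  Root W: left subtree has 0 nodes { }, right has 3 {D, Q, S}.
    Root S: left subtree has 2 nodes {D, Q}, right has 0 { }.
      Root Q: left subtree has 1 node {D}, right has 0 { }.

T, J, A, K, D, Q, S, W, P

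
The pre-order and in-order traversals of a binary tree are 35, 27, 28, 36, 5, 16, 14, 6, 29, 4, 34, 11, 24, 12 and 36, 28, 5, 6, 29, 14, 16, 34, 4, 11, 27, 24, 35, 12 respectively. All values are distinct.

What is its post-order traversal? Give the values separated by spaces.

The first element of pre-order is the root; it splits in-order into left and right subtrees.
Root 35: left subtree has 12 nodes {36, 28, 5, 6, 29, 14, 16, 34, 4, 11, 27, 24}, right has 1 {12}.
  Root 27: left subtree has 10 nodes {36, 28, 5, 6, 29, 14, 16, 34, 4, 11}, right has 1 {24}.
    Root 28: left subtree has 1 node {36}, right has 8 {5, 6, 29, 14, 16, 34, 4, 11}.
      Root 5: left subtree has 0 nodes { }, right has 7 {6, 29, 14, 16, 34, 4, 11}.
        Root 16: left subtree has 3 nodes {6, 29, 14}, right has 3 {34, 4, 11}.
          Root 14: left subtree has 2 nodes {6, 29}, right has 0 { }.
            Root 6: left subtree has 0 nodes { }, right has 1 {29}.
          Root 4: left subtree has 1 node {34}, right has 1 {11}.

36 29 6 14 34 11 4 16 5 28 24 27 12 35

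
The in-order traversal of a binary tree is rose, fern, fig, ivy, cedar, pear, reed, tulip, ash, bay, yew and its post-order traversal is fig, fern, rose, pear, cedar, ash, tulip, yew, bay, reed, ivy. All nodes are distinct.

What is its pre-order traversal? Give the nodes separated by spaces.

The last element of post-order is the root; it splits in-order into left and right subtrees.
Root ivy: left subtree has 3 nodes {rose, fern, fig}, right has 7 {cedar, pear, reed, tulip, ash, bay, yew}.
  Root rose: left subtree has 0 nodes { }, right has 2 {fern, fig}.
    Root fern: left subtree has 0 nodes { }, right has 1 {fig}.
  Root reed: left subtree has 2 nodes {cedar, pear}, right has 4 {tulip, ash, bay, yew}.
    Root cedar: left subtree has 0 nodes { }, right has 1 {pear}.
    Root bay: left subtree has 2 nodes {tulip, ash}, right has 1 {yew}.
      Root tulip: left subtree has 0 nodes { }, right has 1 {ash}.

ivy rose fern fig reed cedar pear bay tulip ash yew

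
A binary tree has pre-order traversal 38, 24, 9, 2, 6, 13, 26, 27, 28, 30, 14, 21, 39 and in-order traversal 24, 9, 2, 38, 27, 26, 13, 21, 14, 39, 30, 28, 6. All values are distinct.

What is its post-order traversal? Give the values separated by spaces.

The first element of pre-order is the root; it splits in-order into left and right subtrees.
Root 38: left subtree has 3 nodes {24, 9, 2}, right has 9 {27, 26, 13, 21, 14, 39, 30, 28, 6}.
  Root 24: left subtree has 0 nodes { }, right has 2 {9, 2}.
    Root 9: left subtree has 0 nodes { }, right has 1 {2}.
  Root 6: left subtree has 8 nodes {27, 26, 13, 21, 14, 39, 30, 28}, right has 0 { }.
    Root 13: left subtree has 2 nodes {27, 26}, right has 5 {21, 14, 39, 30, 28}.
      Root 26: left subtree has 1 node {27}, right has 0 { }.
      Root 28: left subtree has 4 nodes {21, 14, 39, 30}, right has 0 { }.
        Root 30: left subtree has 3 nodes {21, 14, 39}, right has 0 { }.
          Root 14: left subtree has 1 node {21}, right has 1 {39}.

2 9 24 27 26 21 39 14 30 28 13 6 38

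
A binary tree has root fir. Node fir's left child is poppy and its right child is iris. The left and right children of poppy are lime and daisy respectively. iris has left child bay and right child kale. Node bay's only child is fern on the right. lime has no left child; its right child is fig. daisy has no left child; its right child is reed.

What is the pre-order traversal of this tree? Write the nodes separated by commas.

fir, poppy, lime, fig, daisy, reed, iris, bay, fern, kale

Pre-order visits the node, then its left subtree, then its right subtree.
Visit fir.
At fir: go left to poppy.
  Visit poppy.
  At poppy: go left to lime.
    Visit lime.
    At lime: no left child.
    At lime: go right to fig.
      fig is a leaf — visit fig.
  At poppy: go right to daisy.
    Visit daisy.
    At daisy: no left child.
    At daisy: go right to reed.
      reed is a leaf — visit reed.
At fir: go right to iris.
  Visit iris.
  At iris: go left to bay.
    Visit bay.
    At bay: no left child.
    At bay: go right to fern.
      fern is a leaf — visit fern.
  At iris: go right to kale.
    kale is a leaf — visit kale.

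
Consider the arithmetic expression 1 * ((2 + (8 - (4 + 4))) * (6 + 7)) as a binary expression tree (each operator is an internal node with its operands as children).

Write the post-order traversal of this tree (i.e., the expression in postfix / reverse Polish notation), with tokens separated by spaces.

Post-order on an expression tree gives postfix notation: for each operator, emit left operand, right operand, then the operator.

1 2 8 4 4 + - + 6 7 + * *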